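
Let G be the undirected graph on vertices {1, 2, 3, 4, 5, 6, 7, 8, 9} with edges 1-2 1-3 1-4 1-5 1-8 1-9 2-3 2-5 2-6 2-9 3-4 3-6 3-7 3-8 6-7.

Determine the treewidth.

A width-2 tree decomposition is:
Bags: B1 = {2, 3, 6}  B2 = {1, 2, 3}  B3 = {3, 6, 7}  B4 = {1, 2, 9}  B5 = {1, 3, 4}  B6 = {1, 3, 8}  B7 = {1, 2, 5}
Tree: B1–B2, B1–B3, B2–B4, B2–B5, B2–B6, B2–B7
Each bag holds 3 vertices, so the decomposition has width 2, which upper-bounds the treewidth. For the lower bound, the 3 vertices {1, 3, 8} are pairwise adjacent, and any tree decomposition puts a clique entirely inside one bag — forcing width ≥ 2. The upper and lower bounds meet at 2, so that is the treewidth.

2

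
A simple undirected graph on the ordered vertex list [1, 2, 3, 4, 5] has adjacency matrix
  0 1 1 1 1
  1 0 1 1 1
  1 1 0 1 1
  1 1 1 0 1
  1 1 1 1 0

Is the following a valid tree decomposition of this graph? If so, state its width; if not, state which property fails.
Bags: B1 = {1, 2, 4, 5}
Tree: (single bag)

A tree decomposition must satisfy three properties: every vertex lies in some bag; for every edge, both endpoints lie together in some bag; and for every vertex, the bags containing it form a connected subtree. Here vertex 3 appears in no bag, so the decomposition is invalid.

No — vertex 3 appears in no bag.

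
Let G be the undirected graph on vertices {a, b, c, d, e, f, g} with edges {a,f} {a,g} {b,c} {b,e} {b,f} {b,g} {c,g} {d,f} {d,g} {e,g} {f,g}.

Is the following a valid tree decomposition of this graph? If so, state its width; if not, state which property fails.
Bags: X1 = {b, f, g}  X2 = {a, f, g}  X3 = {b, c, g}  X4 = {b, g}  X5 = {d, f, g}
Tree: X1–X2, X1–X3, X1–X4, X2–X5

A tree decomposition must satisfy three properties: every vertex lies in some bag; for every edge, both endpoints lie together in some bag; and for every vertex, the bags containing it form a connected subtree. Here vertex e appears in no bag, so the decomposition is invalid.

No — vertex e appears in no bag.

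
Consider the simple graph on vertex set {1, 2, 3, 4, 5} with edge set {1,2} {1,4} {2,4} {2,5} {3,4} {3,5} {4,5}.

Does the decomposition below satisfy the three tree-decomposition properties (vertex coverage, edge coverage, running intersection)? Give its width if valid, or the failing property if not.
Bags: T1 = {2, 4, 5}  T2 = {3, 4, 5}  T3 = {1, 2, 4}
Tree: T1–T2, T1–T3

Yes; width 2.

Every vertex of G appears in some bag (union = {1, 2, 3, 4, 5}); every edge is covered by a bag; and for each vertex v the set of bags containing v is connected in the bag tree. The decomposition is therefore valid. The largest bag has 3 vertices, so the width is 2.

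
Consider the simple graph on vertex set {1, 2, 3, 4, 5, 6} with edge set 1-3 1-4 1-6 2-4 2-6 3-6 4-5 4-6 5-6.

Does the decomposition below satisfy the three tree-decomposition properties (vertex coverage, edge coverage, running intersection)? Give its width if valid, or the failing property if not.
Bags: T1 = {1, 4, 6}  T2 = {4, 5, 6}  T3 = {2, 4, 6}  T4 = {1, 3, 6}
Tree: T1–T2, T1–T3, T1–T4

Every vertex of G appears in some bag (union = {1, 2, 3, 4, 5, 6}); every edge is covered by a bag; and for each vertex v the set of bags containing v is connected in the bag tree. The decomposition is therefore valid. The largest bag has 3 vertices, so the width is 2.

Yes; width 2.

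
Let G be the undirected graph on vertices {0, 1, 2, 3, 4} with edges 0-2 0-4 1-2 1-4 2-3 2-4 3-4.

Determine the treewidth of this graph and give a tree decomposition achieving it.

Treewidth 2.
One optimal decomposition is:
Bags: B1 = {2, 3, 4}  B2 = {1, 2, 4}  B3 = {0, 2, 4}
Tree: B1–B2, B1–B3

The largest bag has 3 vertices, giving width 2; this decomposition certifies tw(G) ≤ 2. Conversely, {0, 2, 4} is a clique of size 3, and the vertices of any clique must share a bag in every tree decomposition; so some bag has ≥ 3 vertices and tw(G) ≥ 2. Combining the bounds, tw(G) = 2.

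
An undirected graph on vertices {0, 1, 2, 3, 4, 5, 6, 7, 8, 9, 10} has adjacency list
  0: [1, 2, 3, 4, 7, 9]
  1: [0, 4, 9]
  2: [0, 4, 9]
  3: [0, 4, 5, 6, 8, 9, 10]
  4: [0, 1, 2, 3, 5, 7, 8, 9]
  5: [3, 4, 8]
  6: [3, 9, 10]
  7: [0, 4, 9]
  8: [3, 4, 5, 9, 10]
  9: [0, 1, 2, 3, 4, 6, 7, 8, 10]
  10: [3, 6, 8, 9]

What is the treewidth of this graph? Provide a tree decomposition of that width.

Treewidth 3.
One such decomposition:
Bags: B1 = {0, 3, 4, 9}  B2 = {0, 2, 4, 9}  B3 = {0, 4, 7, 9}  B4 = {3, 4, 8, 9}  B5 = {0, 1, 4, 9}  B6 = {3, 8, 9, 10}  B7 = {3, 4, 5, 8}  B8 = {3, 6, 9, 10}
Tree: B1–B2, B2–B3, B1–B4, B3–B5, B4–B6, B4–B7, B6–B8

Every bag has size at most 4, so the width is 4 − 1 = 3 and tw(G) ≤ 3. Conversely, {3, 8, 9, 10} is a clique of size 4, and the vertices of any clique must share a bag in every tree decomposition; so some bag has ≥ 4 vertices and tw(G) ≥ 3. Combining the bounds, tw(G) = 3.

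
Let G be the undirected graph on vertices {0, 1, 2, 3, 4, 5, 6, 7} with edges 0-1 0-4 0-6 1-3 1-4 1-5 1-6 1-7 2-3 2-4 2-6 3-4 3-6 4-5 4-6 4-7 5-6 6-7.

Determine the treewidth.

A width-3 tree decomposition is:
Bags: B1 = {1, 4, 5, 6}  B2 = {0, 1, 4, 6}  B3 = {1, 3, 4, 6}  B4 = {2, 3, 4, 6}  B5 = {1, 4, 6, 7}
Tree: B1–B2, B2–B3, B3–B4, B2–B5
Every bag has size at most 4, so the width is 4 − 1 = 3 and tw(G) ≤ 3. Conversely, {0, 1, 4, 6} is a clique of size 4, and the vertices of any clique must share a bag in every tree decomposition; so some bag has ≥ 4 vertices and tw(G) ≥ 3. Therefore the treewidth is 3.

3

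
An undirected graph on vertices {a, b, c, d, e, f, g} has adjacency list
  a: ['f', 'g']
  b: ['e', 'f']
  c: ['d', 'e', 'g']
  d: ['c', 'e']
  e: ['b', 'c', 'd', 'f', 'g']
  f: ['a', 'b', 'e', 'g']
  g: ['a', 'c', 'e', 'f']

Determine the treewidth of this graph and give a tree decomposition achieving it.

Treewidth 2.
Bags: B1 = {e, f, g}  B2 = {c, e, g}  B3 = {a, f, g}  B4 = {b, e, f}  B5 = {c, d, e}
Tree: B1–B2, B1–B3, B1–B4, B2–B5

Each bag holds 3 vertices, so the decomposition has width 2, which upper-bounds the treewidth. On the other hand G contains the 3-clique {c, d, e}. A clique must lie in a single bag of any decomposition, so no decomposition can have width below 2. Hence tw(G) = 2 exactly.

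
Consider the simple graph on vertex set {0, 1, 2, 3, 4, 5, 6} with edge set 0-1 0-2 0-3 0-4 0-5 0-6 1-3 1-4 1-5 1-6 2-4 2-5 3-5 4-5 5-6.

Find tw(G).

A width-3 tree decomposition is:
Bags: B1 = {0, 2, 4, 5}  B2 = {0, 1, 4, 5}  B3 = {0, 1, 3, 5}  B4 = {0, 1, 5, 6}
Tree: B1–B2, B2–B3, B2–B4
The largest bag has 4 vertices, giving width 3; this decomposition certifies tw(G) ≤ 3. Conversely, {0, 1, 3, 5} is a clique of size 4, and the vertices of any clique must share a bag in every tree decomposition; so some bag has ≥ 4 vertices and tw(G) ≥ 3. Therefore the treewidth is 3.

3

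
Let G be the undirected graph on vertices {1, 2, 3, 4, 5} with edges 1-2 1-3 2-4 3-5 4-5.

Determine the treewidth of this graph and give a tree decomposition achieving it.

Treewidth 2.
One such decomposition:
Bags: B1 = {1, 3, 5}  B2 = {1, 2, 5}  B3 = {2, 4, 5}
Tree: B1–B2, B2–B3

Each bag holds 3 vertices, so the decomposition has width 2, which upper-bounds the treewidth. The edges 5–3–1–2–4–5 form a cycle, so G is not a tree and its treewidth is at least 2. Hence tw(G) = 2 exactly.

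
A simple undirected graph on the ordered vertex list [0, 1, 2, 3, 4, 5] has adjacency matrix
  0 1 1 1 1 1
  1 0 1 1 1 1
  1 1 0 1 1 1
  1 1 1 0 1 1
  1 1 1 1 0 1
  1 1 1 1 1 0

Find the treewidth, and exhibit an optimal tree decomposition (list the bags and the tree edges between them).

A single bag containing all 6 vertices is trivially a valid decomposition of width 5. On the other hand G contains the 6-clique {0, 1, 2, 3, 4, 5}. A clique must lie in a single bag of any decomposition, so no decomposition can have width below 5. Hence tw(G) = 5 exactly.

Treewidth 5.
Bags: B1 = {0, 1, 2, 3, 4, 5}
Tree: (single bag)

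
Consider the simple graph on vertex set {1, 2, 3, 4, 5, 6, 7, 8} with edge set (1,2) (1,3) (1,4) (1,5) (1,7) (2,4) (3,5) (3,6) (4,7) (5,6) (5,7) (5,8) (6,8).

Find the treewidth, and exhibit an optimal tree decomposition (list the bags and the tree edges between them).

The largest bag has 3 vertices, giving width 2; this decomposition certifies tw(G) ≤ 2. For the lower bound, the 3 vertices {5, 6, 8} are pairwise adjacent, and any tree decomposition puts a clique entirely inside one bag — forcing width ≥ 2. Therefore the treewidth is 2.

Treewidth 2.
One such decomposition:
Bags: B1 = {1, 5, 7}  B2 = {1, 3, 5}  B3 = {3, 5, 6}  B4 = {5, 6, 8}  B5 = {1, 4, 7}  B6 = {1, 2, 4}
Tree: B1–B2, B2–B3, B3–B4, B1–B5, B5–B6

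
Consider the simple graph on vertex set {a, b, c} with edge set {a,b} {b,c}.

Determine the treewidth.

1

A width-1 tree decomposition is:
Bags: B1 = {b, c}  B2 = {a, b}
Tree: B1–B2
Each bag holds 2 vertices, so the decomposition has width 1, which upper-bounds the treewidth. Any graph with an edge has treewidth ≥ 1, and G has the edge b–c. Combining the bounds, tw(G) = 1.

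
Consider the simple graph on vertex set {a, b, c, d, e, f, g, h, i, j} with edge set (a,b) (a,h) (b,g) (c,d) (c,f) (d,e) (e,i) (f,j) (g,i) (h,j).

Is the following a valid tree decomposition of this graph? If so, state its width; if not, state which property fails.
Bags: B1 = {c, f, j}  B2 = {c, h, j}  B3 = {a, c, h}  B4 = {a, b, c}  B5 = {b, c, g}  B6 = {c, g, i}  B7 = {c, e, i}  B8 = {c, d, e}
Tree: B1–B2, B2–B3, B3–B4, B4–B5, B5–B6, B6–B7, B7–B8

Every vertex of G appears in some bag (union = {a, b, c, d, e, f, g, h, i, j}); every edge is covered by a bag; and for each vertex v the set of bags containing v is connected in the bag tree. The decomposition is therefore valid. The largest bag has 3 vertices, so the width is 2.

Yes; width 2.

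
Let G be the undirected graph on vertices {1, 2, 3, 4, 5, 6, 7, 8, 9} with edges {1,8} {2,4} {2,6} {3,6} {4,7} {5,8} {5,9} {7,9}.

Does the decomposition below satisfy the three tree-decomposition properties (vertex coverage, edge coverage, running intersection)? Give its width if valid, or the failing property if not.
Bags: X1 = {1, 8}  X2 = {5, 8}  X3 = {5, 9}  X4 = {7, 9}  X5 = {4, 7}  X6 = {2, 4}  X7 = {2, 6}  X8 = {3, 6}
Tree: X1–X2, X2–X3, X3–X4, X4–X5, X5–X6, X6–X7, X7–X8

Yes; width 1.

Every vertex of G appears in some bag (union = {1, 2, 3, 4, 5, 6, 7, 8, 9}); every edge is covered by a bag; and for each vertex v the set of bags containing v is connected in the bag tree. The decomposition is therefore valid. The largest bag has 2 vertices, so the width is 1.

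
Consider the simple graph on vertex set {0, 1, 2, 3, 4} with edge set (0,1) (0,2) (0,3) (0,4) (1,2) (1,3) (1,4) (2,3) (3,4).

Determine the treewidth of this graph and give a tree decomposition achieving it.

Treewidth 3.
One such decomposition:
Bags: B1 = {0, 1, 2, 3}  B2 = {0, 1, 3, 4}
Tree: B1–B2

The largest bag has 4 vertices, giving width 3; this decomposition certifies tw(G) ≤ 3. Conversely, {0, 1, 2, 3} is a clique of size 4, and the vertices of any clique must share a bag in every tree decomposition; so some bag has ≥ 4 vertices and tw(G) ≥ 3. The upper and lower bounds meet at 3, so that is the treewidth.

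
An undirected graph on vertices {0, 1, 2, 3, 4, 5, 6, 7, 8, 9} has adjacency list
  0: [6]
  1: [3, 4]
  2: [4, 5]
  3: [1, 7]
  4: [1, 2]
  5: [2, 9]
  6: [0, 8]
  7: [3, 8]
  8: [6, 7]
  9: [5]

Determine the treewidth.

1

A width-1 tree decomposition is:
Bags: B1 = {5, 9}  B2 = {2, 5}  B3 = {2, 4}  B4 = {1, 4}  B5 = {1, 3}  B6 = {3, 7}  B7 = {7, 8}  B8 = {6, 8}  B9 = {0, 6}
Tree: B1–B2, B2–B3, B3–B4, B4–B5, B5–B6, B6–B7, B7–B8, B8–B9
Every bag has size at most 2, so the width is 2 − 1 = 1 and tw(G) ≤ 1. G has an edge, so its treewidth is at least 1. Therefore the treewidth is 1.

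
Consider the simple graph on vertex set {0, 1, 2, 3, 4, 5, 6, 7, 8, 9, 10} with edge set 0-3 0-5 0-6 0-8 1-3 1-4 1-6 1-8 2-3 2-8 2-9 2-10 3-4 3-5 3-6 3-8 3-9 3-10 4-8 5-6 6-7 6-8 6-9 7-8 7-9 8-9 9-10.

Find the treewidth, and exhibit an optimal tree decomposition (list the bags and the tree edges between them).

Treewidth 3.
Bags: B1 = {3, 6, 8, 9}  B2 = {2, 3, 8, 9}  B3 = {0, 3, 6, 8}  B4 = {1, 3, 6, 8}  B5 = {6, 7, 8, 9}  B6 = {1, 3, 4, 8}  B7 = {2, 3, 9, 10}  B8 = {0, 3, 5, 6}
Tree: B1–B2, B1–B3, B1–B4, B1–B5, B4–B6, B2–B7, B3–B8

Each bag holds 4 vertices, so the decomposition has width 3, which upper-bounds the treewidth. Conversely, {2, 3, 8, 9} is a clique of size 4, and the vertices of any clique must share a bag in every tree decomposition; so some bag has ≥ 4 vertices and tw(G) ≥ 3. Combining the bounds, tw(G) = 3.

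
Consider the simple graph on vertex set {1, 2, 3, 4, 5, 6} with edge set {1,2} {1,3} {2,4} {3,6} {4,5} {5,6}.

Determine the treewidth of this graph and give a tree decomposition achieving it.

Each bag holds 3 vertices, so the decomposition has width 2, which upper-bounds the treewidth. For the lower bound, G contains the cycle 4–2–1–3–6–5–4, so G is not a forest; only forests have treewidth ≤ 1, hence tw(G) ≥ 2. The upper and lower bounds meet at 2, so that is the treewidth.

Treewidth 2.
One such decomposition:
Bags: B1 = {1, 2, 4}  B2 = {1, 3, 4}  B3 = {3, 4, 6}  B4 = {4, 5, 6}
Tree: B1–B2, B2–B3, B3–B4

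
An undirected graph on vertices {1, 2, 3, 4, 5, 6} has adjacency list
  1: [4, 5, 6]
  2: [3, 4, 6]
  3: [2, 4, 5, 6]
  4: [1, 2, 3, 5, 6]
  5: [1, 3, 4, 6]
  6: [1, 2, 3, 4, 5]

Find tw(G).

3

A width-3 tree decomposition is:
Bags: B1 = {1, 4, 5, 6}  B2 = {3, 4, 5, 6}  B3 = {2, 3, 4, 6}
Tree: B1–B2, B2–B3
The largest bag has 4 vertices, giving width 3; this decomposition certifies tw(G) ≤ 3. On the other hand G contains the 4-clique {1, 4, 5, 6}. A clique must lie in a single bag of any decomposition, so no decomposition can have width below 3. Therefore the treewidth is 3.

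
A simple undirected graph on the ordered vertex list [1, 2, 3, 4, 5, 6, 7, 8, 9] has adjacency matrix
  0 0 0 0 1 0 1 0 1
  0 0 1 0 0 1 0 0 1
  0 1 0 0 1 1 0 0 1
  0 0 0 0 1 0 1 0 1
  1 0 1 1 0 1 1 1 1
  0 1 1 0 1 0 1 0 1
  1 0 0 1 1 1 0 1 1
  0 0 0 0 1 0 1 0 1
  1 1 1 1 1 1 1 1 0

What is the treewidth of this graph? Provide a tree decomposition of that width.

Treewidth 3.
One such decomposition:
Bags: B1 = {4, 5, 7, 9}  B2 = {5, 6, 7, 9}  B3 = {3, 5, 6, 9}  B4 = {1, 5, 7, 9}  B5 = {5, 7, 8, 9}  B6 = {2, 3, 6, 9}
Tree: B1–B2, B2–B3, B1–B4, B2–B5, B3–B6

The largest bag has 4 vertices, giving width 3; this decomposition certifies tw(G) ≤ 3. On the other hand G contains the 4-clique {2, 3, 6, 9}. A clique must lie in a single bag of any decomposition, so no decomposition can have width below 3. Combining the bounds, tw(G) = 3.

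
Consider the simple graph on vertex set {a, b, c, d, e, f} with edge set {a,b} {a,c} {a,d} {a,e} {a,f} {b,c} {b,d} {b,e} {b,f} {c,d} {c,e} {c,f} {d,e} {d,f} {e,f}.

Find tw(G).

5

A width-5 tree decomposition is:
Bags: B1 = {a, b, c, d, e, f}
Tree: (single bag)
With just one bag of size 6, the width is 6 − 1 = 5, so tw(G) ≤ 5. Conversely, {a, b, c, d, e, f} is a clique of size 6, and the vertices of any clique must share a bag in every tree decomposition; so some bag has ≥ 6 vertices and tw(G) ≥ 5. Therefore the treewidth is 5.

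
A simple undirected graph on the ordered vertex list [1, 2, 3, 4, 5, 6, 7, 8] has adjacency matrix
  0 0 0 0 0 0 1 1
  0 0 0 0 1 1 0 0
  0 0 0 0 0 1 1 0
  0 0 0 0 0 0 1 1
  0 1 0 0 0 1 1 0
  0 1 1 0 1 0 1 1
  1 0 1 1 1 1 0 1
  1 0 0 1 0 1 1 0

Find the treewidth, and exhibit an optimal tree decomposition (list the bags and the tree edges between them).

Every bag has size at most 3, so the width is 3 − 1 = 2 and tw(G) ≤ 2. For the lower bound, the 3 vertices {2, 5, 6} are pairwise adjacent, and any tree decomposition puts a clique entirely inside one bag — forcing width ≥ 2. The upper and lower bounds meet at 2, so that is the treewidth.

Treewidth 2.
Bags: B1 = {6, 7, 8}  B2 = {1, 7, 8}  B3 = {5, 6, 7}  B4 = {4, 7, 8}  B5 = {3, 6, 7}  B6 = {2, 5, 6}
Tree: B1–B2, B1–B3, B1–B4, B3–B5, B3–B6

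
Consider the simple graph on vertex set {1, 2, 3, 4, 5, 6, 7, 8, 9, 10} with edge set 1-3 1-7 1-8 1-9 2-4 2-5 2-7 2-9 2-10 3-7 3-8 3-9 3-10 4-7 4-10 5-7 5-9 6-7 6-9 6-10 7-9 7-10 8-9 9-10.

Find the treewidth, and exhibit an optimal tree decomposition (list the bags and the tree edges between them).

Each bag holds 4 vertices, so the decomposition has width 3, which upper-bounds the treewidth. Conversely, {1, 3, 8, 9} is a clique of size 4, and the vertices of any clique must share a bag in every tree decomposition; so some bag has ≥ 4 vertices and tw(G) ≥ 3. Therefore the treewidth is 3.

Treewidth 3.
One such decomposition:
Bags: B1 = {3, 7, 9, 10}  B2 = {1, 3, 7, 9}  B3 = {1, 3, 8, 9}  B4 = {6, 7, 9, 10}  B5 = {2, 7, 9, 10}  B6 = {2, 4, 7, 10}  B7 = {2, 5, 7, 9}
Tree: B1–B2, B2–B3, B1–B4, B1–B5, B5–B6, B5–B7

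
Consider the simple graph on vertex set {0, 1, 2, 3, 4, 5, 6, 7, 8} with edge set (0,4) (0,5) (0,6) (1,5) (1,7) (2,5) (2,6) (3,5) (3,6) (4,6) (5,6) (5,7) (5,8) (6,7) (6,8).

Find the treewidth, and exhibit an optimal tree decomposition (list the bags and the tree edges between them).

The largest bag has 3 vertices, giving width 2; this decomposition certifies tw(G) ≤ 2. For the lower bound, the 3 vertices {0, 4, 6} are pairwise adjacent, and any tree decomposition puts a clique entirely inside one bag — forcing width ≥ 2. Therefore the treewidth is 2.

Treewidth 2.
One such decomposition:
Bags: B1 = {3, 5, 6}  B2 = {2, 5, 6}  B3 = {5, 6, 7}  B4 = {0, 5, 6}  B5 = {0, 4, 6}  B6 = {1, 5, 7}  B7 = {5, 6, 8}
Tree: B1–B2, B2–B3, B1–B4, B4–B5, B3–B6, B2–B7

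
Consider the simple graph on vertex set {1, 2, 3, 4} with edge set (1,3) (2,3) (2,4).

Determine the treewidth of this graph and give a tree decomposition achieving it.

Treewidth 1.
One optimal decomposition is:
Bags: B1 = {2, 4}  B2 = {2, 3}  B3 = {1, 3}
Tree: B1–B2, B2–B3

Every bag has size at most 2, so the width is 2 − 1 = 1 and tw(G) ≤ 1. Any graph with an edge has treewidth ≥ 1, and G has the edge 4–2. Combining the bounds, tw(G) = 1.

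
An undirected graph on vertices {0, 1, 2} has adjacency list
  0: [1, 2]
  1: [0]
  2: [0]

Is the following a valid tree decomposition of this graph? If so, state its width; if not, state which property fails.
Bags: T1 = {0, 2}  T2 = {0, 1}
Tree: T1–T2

Every vertex of G appears in some bag (union = {0, 1, 2}); every edge is covered by a bag; and for each vertex v the set of bags containing v is connected in the bag tree. The decomposition is therefore valid. The largest bag has 2 vertices, so the width is 1.

Yes; width 1.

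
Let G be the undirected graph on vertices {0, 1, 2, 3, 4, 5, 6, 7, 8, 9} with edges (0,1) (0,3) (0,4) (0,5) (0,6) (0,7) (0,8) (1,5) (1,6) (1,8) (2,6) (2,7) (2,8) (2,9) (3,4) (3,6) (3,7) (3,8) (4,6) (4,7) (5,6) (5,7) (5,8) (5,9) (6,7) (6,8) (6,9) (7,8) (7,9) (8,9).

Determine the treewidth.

4

A width-4 tree decomposition is:
Bags: B1 = {0, 5, 6, 7, 8}  B2 = {5, 6, 7, 8, 9}  B3 = {2, 6, 7, 8, 9}  B4 = {0, 3, 6, 7, 8}  B5 = {0, 3, 4, 6, 7}  B6 = {0, 1, 5, 6, 8}
Tree: B1–B2, B2–B3, B1–B4, B4–B5, B1–B6
The largest bag has 5 vertices, giving width 4; this decomposition certifies tw(G) ≤ 4. On the other hand G contains the 5-clique {0, 1, 5, 6, 8}. A clique must lie in a single bag of any decomposition, so no decomposition can have width below 4. Hence tw(G) = 4 exactly.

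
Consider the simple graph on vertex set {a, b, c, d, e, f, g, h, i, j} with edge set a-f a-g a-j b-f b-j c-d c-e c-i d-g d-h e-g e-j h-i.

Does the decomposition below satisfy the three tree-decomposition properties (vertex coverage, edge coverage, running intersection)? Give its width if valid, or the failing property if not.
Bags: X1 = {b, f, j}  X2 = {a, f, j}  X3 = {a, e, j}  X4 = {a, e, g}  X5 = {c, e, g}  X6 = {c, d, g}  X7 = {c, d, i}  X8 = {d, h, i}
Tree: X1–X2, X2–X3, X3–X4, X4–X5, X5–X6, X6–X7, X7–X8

Vertex coverage: the bags together contain {a, b, c, d, e, f, g, h, i, j}, the full vertex set. Edge coverage: each edge of G has both endpoints in at least one bag. Running intersection: for every vertex, the bags containing it form a connected subtree. All three properties hold, so this is a valid tree decomposition of width max|bag| − 1 = 2, and hence tw(G) ≤ 2.

Yes; width 2.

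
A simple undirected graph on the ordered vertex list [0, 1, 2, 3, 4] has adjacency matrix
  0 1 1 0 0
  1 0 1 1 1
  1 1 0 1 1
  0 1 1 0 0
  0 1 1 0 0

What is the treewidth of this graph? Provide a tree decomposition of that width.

Treewidth 2.
One such decomposition:
Bags: B1 = {1, 2, 3}  B2 = {0, 1, 2}  B3 = {1, 2, 4}
Tree: B1–B2, B2–B3

Each bag holds 3 vertices, so the decomposition has width 2, which upper-bounds the treewidth. For the lower bound, the 3 vertices {0, 1, 2} are pairwise adjacent, and any tree decomposition puts a clique entirely inside one bag — forcing width ≥ 2. Combining the bounds, tw(G) = 2.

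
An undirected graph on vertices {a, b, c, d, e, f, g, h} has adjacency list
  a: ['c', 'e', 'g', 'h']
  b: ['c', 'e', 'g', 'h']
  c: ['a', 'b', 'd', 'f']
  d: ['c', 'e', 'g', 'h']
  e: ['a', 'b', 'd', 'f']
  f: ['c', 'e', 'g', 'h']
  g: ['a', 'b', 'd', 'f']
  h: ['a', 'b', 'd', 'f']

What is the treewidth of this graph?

A width-4 tree decomposition is:
Bags: B1 = {c, d, e, g, h}  B2 = {a, c, e, g, h}  B3 = {b, c, e, g, h}  B4 = {c, e, f, g, h}
Tree: B1–B2, B2–B3, B3–B4
The largest bag has 5 vertices, giving width 4; this decomposition certifies tw(G) ≤ 4. For the lower bound: the 5 vertex sets {d,g}, {a,c}, {b,h}, {e}, {f} are disjoint, each induces a connected subgraph, and every pair is joined by at least one edge of G. Contracting each set to a single vertex therefore yields K_{5} as a minor, and since treewidth is minor-monotone, tw(G) ≥ tw(K_{5}) = 4. The upper and lower bounds meet at 4, so that is the treewidth.

4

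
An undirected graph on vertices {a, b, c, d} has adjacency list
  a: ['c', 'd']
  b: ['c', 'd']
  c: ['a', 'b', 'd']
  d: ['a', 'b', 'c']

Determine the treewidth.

A width-2 tree decomposition is:
Bags: B1 = {b, c, d}  B2 = {a, c, d}
Tree: B1–B2
Each bag holds 3 vertices, so the decomposition has width 2, which upper-bounds the treewidth. For the lower bound, the 3 vertices {a, c, d} are pairwise adjacent, and any tree decomposition puts a clique entirely inside one bag — forcing width ≥ 2. Combining the bounds, tw(G) = 2.

2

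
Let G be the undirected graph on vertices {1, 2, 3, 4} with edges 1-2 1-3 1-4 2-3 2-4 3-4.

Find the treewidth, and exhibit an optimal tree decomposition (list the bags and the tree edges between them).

With just one bag of size 4, the width is 4 − 1 = 3, so tw(G) ≤ 3. For the lower bound, the 4 vertices {1, 2, 3, 4} are pairwise adjacent, and any tree decomposition puts a clique entirely inside one bag — forcing width ≥ 3. Therefore the treewidth is 3.

Treewidth 3.
One optimal decomposition is:
Bags: B1 = {1, 2, 3, 4}
Tree: (single bag)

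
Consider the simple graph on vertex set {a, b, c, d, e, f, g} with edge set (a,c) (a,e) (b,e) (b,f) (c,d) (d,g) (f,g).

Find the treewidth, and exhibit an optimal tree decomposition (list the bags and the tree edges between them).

Treewidth 2.
One optimal decomposition is:
Bags: B1 = {b, e, f}  B2 = {a, e, f}  B3 = {a, c, f}  B4 = {c, d, f}  B5 = {d, f, g}
Tree: B1–B2, B2–B3, B3–B4, B4–B5

Each bag holds 3 vertices, so the decomposition has width 2, which upper-bounds the treewidth. For the lower bound, G contains the cycle f–b–e–a–c–d–g–f, so G is not a forest; only forests have treewidth ≤ 1, hence tw(G) ≥ 2. Therefore the treewidth is 2.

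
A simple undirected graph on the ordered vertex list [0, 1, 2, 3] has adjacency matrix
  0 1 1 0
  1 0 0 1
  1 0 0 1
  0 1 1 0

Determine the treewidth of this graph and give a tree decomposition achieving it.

Treewidth 2.
Bags: B1 = {0, 1, 3}  B2 = {0, 2, 3}
Tree: B1–B2

Every bag has size at most 3, so the width is 3 − 1 = 2 and tw(G) ≤ 2. Since 3–1–0–2–3 is a cycle in G, G is not acyclic. Forests are exactly the graphs of treewidth ≤ 1, so tw(G) ≥ 2. Combining the bounds, tw(G) = 2.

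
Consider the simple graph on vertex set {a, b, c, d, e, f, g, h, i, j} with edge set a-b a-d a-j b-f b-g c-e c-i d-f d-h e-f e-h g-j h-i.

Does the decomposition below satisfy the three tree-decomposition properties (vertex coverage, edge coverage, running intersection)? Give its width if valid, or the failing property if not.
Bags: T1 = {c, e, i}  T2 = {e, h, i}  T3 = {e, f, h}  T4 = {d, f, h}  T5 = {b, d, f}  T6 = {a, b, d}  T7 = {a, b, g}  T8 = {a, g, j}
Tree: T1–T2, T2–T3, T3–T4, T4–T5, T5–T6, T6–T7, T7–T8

Yes; width 2.

Vertex coverage: the bags together contain {a, b, c, d, e, f, g, h, i, j}, the full vertex set. Edge coverage: each edge of G has both endpoints in at least one bag. Running intersection: for every vertex, the bags containing it form a connected subtree. All three properties hold, so this is a valid tree decomposition of width max|bag| − 1 = 2, and hence tw(G) ≤ 2.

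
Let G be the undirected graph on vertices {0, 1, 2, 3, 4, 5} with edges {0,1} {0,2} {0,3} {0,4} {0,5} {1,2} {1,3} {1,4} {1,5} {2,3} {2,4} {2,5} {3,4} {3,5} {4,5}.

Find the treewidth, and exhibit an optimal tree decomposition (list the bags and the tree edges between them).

A single bag containing all 6 vertices is trivially a valid decomposition of width 5. Conversely, {0, 1, 2, 3, 4, 5} is a clique of size 6, and the vertices of any clique must share a bag in every tree decomposition; so some bag has ≥ 6 vertices and tw(G) ≥ 5. The upper and lower bounds meet at 5, so that is the treewidth.

Treewidth 5.
Bags: B1 = {0, 1, 2, 3, 4, 5}
Tree: (single bag)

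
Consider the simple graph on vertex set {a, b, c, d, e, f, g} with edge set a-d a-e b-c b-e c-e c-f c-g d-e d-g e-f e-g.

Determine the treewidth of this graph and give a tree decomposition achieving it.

Treewidth 2.
One optimal decomposition is:
Bags: B1 = {c, e, g}  B2 = {d, e, g}  B3 = {b, c, e}  B4 = {a, d, e}  B5 = {c, e, f}
Tree: B1–B2, B1–B3, B2–B4, B1–B5

The largest bag has 3 vertices, giving width 2; this decomposition certifies tw(G) ≤ 2. On the other hand G contains the 3-clique {d, e, g}. A clique must lie in a single bag of any decomposition, so no decomposition can have width below 2. Hence tw(G) = 2 exactly.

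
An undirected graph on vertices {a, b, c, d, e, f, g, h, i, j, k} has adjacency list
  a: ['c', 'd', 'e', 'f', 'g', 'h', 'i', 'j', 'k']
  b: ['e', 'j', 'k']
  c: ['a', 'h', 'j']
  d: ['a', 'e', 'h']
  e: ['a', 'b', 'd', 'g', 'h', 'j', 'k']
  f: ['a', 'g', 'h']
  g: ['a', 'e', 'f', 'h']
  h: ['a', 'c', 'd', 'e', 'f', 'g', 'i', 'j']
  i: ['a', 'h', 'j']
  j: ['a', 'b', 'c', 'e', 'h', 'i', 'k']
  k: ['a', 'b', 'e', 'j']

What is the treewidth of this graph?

3

A width-3 tree decomposition is:
Bags: B1 = {a, c, h, j}  B2 = {a, e, h, j}  B3 = {a, e, g, h}  B4 = {a, f, g, h}  B5 = {a, h, i, j}  B6 = {a, e, j, k}  B7 = {b, e, j, k}  B8 = {a, d, e, h}
Tree: B1–B2, B2–B3, B3–B4, B1–B5, B2–B6, B6–B7, B2–B8
Every bag has size at most 4, so the width is 4 − 1 = 3 and tw(G) ≤ 3. For the lower bound, the 4 vertices {a, d, e, h} are pairwise adjacent, and any tree decomposition puts a clique entirely inside one bag — forcing width ≥ 3. Therefore the treewidth is 3.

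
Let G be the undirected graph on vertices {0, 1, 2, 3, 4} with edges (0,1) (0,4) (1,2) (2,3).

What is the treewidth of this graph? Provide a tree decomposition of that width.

Every bag has size at most 2, so the width is 2 − 1 = 1 and tw(G) ≤ 1. G has an edge, so its treewidth is at least 1. Hence tw(G) = 1 exactly.

Treewidth 1.
Bags: B1 = {2, 3}  B2 = {1, 2}  B3 = {0, 1}  B4 = {0, 4}
Tree: B1–B2, B2–B3, B3–B4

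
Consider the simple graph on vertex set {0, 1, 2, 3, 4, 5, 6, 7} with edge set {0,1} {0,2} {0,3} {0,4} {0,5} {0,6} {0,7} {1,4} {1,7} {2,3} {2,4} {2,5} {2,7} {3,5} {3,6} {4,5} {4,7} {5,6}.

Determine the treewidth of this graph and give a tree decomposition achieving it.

The largest bag has 4 vertices, giving width 3; this decomposition certifies tw(G) ≤ 3. For the lower bound, the 4 vertices {0, 1, 4, 7} are pairwise adjacent, and any tree decomposition puts a clique entirely inside one bag — forcing width ≥ 3. Combining the bounds, tw(G) = 3.

Treewidth 3.
One such decomposition:
Bags: B1 = {0, 2, 4, 5}  B2 = {0, 2, 4, 7}  B3 = {0, 2, 3, 5}  B4 = {0, 3, 5, 6}  B5 = {0, 1, 4, 7}
Tree: B1–B2, B1–B3, B3–B4, B2–B5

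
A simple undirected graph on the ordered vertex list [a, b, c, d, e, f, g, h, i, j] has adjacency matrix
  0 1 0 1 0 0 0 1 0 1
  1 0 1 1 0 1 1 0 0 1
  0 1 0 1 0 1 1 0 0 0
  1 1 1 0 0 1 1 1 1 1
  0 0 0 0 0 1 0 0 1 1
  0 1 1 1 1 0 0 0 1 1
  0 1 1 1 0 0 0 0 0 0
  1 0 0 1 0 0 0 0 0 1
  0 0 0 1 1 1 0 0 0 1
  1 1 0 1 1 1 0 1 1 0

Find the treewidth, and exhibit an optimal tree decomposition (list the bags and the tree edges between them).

The largest bag has 4 vertices, giving width 3; this decomposition certifies tw(G) ≤ 3. On the other hand G contains the 4-clique {a, d, h, j}. A clique must lie in a single bag of any decomposition, so no decomposition can have width below 3. Hence tw(G) = 3 exactly.

Treewidth 3.
One optimal decomposition is:
Bags: B1 = {b, d, f, j}  B2 = {d, f, i, j}  B3 = {b, c, d, f}  B4 = {b, c, d, g}  B5 = {a, b, d, j}  B6 = {e, f, i, j}  B7 = {a, d, h, j}
Tree: B1–B2, B1–B3, B3–B4, B1–B5, B2–B6, B5–B7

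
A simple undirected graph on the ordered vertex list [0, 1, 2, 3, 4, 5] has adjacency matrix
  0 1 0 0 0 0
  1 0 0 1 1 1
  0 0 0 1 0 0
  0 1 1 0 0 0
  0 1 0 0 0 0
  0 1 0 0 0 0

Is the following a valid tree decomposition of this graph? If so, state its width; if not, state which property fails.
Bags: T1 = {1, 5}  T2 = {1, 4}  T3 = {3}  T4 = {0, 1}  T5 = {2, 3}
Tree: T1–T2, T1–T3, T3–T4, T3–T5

A tree decomposition must satisfy three properties: every vertex lies in some bag; for every edge, both endpoints lie together in some bag; and for every vertex, the bags containing it form a connected subtree. Here edge (1,3) lies in no bag, so the decomposition is invalid.

No — edge (1,3) lies in no bag.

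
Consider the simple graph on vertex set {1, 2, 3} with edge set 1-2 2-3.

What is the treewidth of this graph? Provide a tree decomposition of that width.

The largest bag has 2 vertices, giving width 1; this decomposition certifies tw(G) ≤ 1. Any graph with an edge has treewidth ≥ 1, and G has the edge 3–2. The upper and lower bounds meet at 1, so that is the treewidth.

Treewidth 1.
One optimal decomposition is:
Bags: B1 = {2, 3}  B2 = {1, 2}
Tree: B1–B2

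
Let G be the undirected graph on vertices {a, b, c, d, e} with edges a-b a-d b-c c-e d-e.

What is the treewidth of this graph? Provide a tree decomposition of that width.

Treewidth 2.
One such decomposition:
Bags: B1 = {a, b, d}  B2 = {b, d, e}  B3 = {b, c, e}
Tree: B1–B2, B2–B3

The largest bag has 3 vertices, giving width 2; this decomposition certifies tw(G) ≤ 2. For the lower bound, G contains the cycle b–a–d–e–c–b, so G is not a forest; only forests have treewidth ≤ 1, hence tw(G) ≥ 2. Therefore the treewidth is 2.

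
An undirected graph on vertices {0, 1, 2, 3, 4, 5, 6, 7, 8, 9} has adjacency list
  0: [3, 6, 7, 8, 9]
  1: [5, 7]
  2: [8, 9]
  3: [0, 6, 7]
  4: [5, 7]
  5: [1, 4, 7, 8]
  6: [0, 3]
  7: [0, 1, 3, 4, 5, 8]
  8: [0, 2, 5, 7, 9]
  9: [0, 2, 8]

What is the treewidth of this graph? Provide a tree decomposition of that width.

Treewidth 2.
One optimal decomposition is:
Bags: B1 = {0, 3, 7}  B2 = {0, 3, 6}  B3 = {0, 7, 8}  B4 = {0, 8, 9}  B5 = {2, 8, 9}  B6 = {5, 7, 8}  B7 = {1, 5, 7}  B8 = {4, 5, 7}
Tree: B1–B2, B1–B3, B3–B4, B4–B5, B3–B6, B6–B7, B7–B8

The largest bag has 3 vertices, giving width 2; this decomposition certifies tw(G) ≤ 2. On the other hand G contains the 3-clique {0, 8, 9}. A clique must lie in a single bag of any decomposition, so no decomposition can have width below 2. Hence tw(G) = 2 exactly.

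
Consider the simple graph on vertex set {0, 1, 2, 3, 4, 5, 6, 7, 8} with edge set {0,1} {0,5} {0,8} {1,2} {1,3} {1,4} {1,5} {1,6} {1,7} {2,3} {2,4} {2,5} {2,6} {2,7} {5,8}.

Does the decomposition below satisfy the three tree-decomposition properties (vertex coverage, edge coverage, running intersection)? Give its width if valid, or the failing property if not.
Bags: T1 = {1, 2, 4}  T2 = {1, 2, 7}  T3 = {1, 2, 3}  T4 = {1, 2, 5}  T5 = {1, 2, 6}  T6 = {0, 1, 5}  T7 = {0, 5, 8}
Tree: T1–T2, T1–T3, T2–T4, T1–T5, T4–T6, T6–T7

Vertex coverage: the bags together contain {0, 1, 2, 3, 4, 5, 6, 7, 8}, the full vertex set. Edge coverage: each edge of G has both endpoints in at least one bag. Running intersection: for every vertex, the bags containing it form a connected subtree. All three properties hold, so this is a valid tree decomposition of width max|bag| − 1 = 2, and hence tw(G) ≤ 2.

Yes; width 2.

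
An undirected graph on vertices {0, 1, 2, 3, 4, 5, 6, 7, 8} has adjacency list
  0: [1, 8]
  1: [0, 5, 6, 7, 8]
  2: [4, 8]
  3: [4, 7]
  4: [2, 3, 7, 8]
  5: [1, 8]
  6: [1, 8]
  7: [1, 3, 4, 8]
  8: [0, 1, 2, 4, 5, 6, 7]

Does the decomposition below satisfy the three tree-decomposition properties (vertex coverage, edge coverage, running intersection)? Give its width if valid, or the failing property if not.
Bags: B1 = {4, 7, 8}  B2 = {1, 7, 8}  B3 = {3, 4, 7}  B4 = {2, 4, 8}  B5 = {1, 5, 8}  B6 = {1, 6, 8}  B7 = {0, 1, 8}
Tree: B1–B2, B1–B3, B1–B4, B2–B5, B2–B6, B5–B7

Vertex coverage: the bags together contain {0, 1, 2, 3, 4, 5, 6, 7, 8}, the full vertex set. Edge coverage: each edge of G has both endpoints in at least one bag. Running intersection: for every vertex, the bags containing it form a connected subtree. All three properties hold, so this is a valid tree decomposition of width max|bag| − 1 = 2, and hence tw(G) ≤ 2.

Yes; width 2.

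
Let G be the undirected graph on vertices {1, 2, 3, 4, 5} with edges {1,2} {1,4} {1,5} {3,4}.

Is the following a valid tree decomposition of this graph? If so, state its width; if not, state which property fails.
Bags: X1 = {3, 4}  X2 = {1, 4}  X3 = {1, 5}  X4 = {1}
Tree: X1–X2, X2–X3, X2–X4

A tree decomposition must satisfy three properties: every vertex lies in some bag; for every edge, both endpoints lie together in some bag; and for every vertex, the bags containing it form a connected subtree. Here vertex 2 appears in no bag, so the decomposition is invalid.

No — vertex 2 appears in no bag.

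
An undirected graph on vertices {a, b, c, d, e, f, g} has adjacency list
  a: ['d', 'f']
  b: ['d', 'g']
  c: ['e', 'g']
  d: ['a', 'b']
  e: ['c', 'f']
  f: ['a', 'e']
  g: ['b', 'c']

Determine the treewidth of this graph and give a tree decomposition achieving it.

Each bag holds 3 vertices, so the decomposition has width 2, which upper-bounds the treewidth. The edges g–c–e–f–a–d–b–g form a cycle, so G is not a tree and its treewidth is at least 2. Therefore the treewidth is 2.

Treewidth 2.
One such decomposition:
Bags: B1 = {c, e, g}  B2 = {e, f, g}  B3 = {a, f, g}  B4 = {a, d, g}  B5 = {b, d, g}
Tree: B1–B2, B2–B3, B3–B4, B4–B5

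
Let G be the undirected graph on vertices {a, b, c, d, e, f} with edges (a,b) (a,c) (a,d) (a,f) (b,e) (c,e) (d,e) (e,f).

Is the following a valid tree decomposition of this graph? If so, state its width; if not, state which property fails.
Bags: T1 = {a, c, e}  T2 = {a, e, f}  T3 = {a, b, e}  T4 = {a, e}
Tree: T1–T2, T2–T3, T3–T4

No — vertex d appears in no bag.

A tree decomposition must satisfy three properties: every vertex lies in some bag; for every edge, both endpoints lie together in some bag; and for every vertex, the bags containing it form a connected subtree. Here vertex d appears in no bag, so the decomposition is invalid.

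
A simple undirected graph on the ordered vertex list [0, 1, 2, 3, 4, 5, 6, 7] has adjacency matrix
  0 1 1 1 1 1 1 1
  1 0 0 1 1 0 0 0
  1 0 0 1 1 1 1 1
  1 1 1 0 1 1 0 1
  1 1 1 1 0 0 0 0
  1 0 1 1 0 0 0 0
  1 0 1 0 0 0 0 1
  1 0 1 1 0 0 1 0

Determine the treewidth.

A width-3 tree decomposition is:
Bags: B1 = {0, 1, 3, 4}  B2 = {0, 2, 3, 4}  B3 = {0, 2, 3, 7}  B4 = {0, 2, 3, 5}  B5 = {0, 2, 6, 7}
Tree: B1–B2, B2–B3, B2–B4, B3–B5
Every bag has size at most 4, so the width is 4 − 1 = 3 and tw(G) ≤ 3. On the other hand G contains the 4-clique {0, 1, 3, 4}. A clique must lie in a single bag of any decomposition, so no decomposition can have width below 3. The upper and lower bounds meet at 3, so that is the treewidth.

3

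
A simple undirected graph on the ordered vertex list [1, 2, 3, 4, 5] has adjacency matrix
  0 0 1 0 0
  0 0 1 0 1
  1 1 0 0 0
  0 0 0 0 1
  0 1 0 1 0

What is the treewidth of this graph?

1

A width-1 tree decomposition is:
Bags: B1 = {1, 3}  B2 = {2, 3}  B3 = {2, 5}  B4 = {4, 5}
Tree: B1–B2, B2–B3, B3–B4
Every bag has size at most 2, so the width is 2 − 1 = 1 and tw(G) ≤ 1. G has an edge, so its treewidth is at least 1. Combining the bounds, tw(G) = 1.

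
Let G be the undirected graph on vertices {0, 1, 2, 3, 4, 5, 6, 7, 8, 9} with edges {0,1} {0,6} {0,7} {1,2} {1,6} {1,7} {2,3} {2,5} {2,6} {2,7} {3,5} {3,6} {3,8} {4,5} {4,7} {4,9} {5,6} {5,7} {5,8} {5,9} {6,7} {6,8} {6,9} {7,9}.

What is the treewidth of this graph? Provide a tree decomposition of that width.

Every bag has size at most 4, so the width is 4 − 1 = 3 and tw(G) ≤ 3. For the lower bound, the 4 vertices {4, 5, 7, 9} are pairwise adjacent, and any tree decomposition puts a clique entirely inside one bag — forcing width ≥ 3. Hence tw(G) = 3 exactly.

Treewidth 3.
One optimal decomposition is:
Bags: B1 = {2, 3, 5, 6}  B2 = {2, 5, 6, 7}  B3 = {3, 5, 6, 8}  B4 = {1, 2, 6, 7}  B5 = {0, 1, 6, 7}  B6 = {5, 6, 7, 9}  B7 = {4, 5, 7, 9}
Tree: B1–B2, B1–B3, B2–B4, B4–B5, B2–B6, B6–B7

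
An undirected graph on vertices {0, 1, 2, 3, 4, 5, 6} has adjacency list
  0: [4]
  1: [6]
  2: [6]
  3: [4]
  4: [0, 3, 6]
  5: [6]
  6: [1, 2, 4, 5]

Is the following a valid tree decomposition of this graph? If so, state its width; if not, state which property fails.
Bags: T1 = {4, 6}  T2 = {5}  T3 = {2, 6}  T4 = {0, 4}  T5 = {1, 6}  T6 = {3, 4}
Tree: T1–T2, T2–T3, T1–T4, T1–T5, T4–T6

A tree decomposition must satisfy three properties: every vertex lies in some bag; for every edge, both endpoints lie together in some bag; and for every vertex, the bags containing it form a connected subtree. Here edge (6,5) lies in no bag, so the decomposition is invalid.

No — edge (6,5) lies in no bag.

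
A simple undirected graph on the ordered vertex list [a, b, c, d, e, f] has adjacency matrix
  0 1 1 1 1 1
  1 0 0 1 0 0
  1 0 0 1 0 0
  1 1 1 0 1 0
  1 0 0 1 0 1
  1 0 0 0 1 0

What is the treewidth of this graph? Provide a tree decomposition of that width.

Treewidth 2.
One optimal decomposition is:
Bags: B1 = {a, e, f}  B2 = {a, d, e}  B3 = {a, b, d}  B4 = {a, c, d}
Tree: B1–B2, B2–B3, B2–B4

Each bag holds 3 vertices, so the decomposition has width 2, which upper-bounds the treewidth. Conversely, {a, d, e} is a clique of size 3, and the vertices of any clique must share a bag in every tree decomposition; so some bag has ≥ 3 vertices and tw(G) ≥ 2. Therefore the treewidth is 2.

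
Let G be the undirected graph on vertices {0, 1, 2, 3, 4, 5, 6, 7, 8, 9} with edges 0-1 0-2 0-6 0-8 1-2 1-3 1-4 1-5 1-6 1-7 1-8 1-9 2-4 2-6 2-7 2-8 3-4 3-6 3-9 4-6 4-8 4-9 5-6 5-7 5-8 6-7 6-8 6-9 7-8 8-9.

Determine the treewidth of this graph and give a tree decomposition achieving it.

Every bag has size at most 5, so the width is 5 − 1 = 4 and tw(G) ≤ 4. Conversely, {1, 4, 6, 8, 9} is a clique of size 5, and the vertices of any clique must share a bag in every tree decomposition; so some bag has ≥ 5 vertices and tw(G) ≥ 4. Hence tw(G) = 4 exactly.

Treewidth 4.
One such decomposition:
Bags: B1 = {1, 4, 6, 8, 9}  B2 = {1, 2, 4, 6, 8}  B3 = {0, 1, 2, 6, 8}  B4 = {1, 3, 4, 6, 9}  B5 = {1, 2, 6, 7, 8}  B6 = {1, 5, 6, 7, 8}
Tree: B1–B2, B2–B3, B1–B4, B3–B5, B5–B6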